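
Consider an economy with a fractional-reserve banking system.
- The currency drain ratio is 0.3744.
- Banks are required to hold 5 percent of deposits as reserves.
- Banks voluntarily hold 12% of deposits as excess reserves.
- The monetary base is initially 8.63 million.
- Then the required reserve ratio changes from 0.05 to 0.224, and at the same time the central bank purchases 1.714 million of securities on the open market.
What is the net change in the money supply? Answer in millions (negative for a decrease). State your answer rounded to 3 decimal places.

-1.998 million

Before: m₁ = (1 + 0.3744) / (0.05 + 0.12 + 0.3744) ≈ 2.524614, MB₁ = 8.63, so M₁ = 2.524614 × 8.63 ≈ 21.7874 million.
After: m₂ = (1 + 0.3744) / (0.224 + 0.12 + 0.3744) ≈ 1.913140, MB₂ = 8.63 + 1.714 = 10.344, so M₂ = 1.913140 × 10.344 ≈ 19.7895 million.
ΔM = M₂ − M₁ = 19.7895 − 21.7874 = -1.9979 million.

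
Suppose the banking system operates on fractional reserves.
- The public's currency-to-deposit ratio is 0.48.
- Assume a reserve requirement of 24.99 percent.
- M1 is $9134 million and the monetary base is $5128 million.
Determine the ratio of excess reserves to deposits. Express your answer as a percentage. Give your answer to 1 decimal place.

Using m = M/MB = 9134/5128 ≈ 1.781201. Since m = (1 + c)/(c + rr + e), the denominator satisfies c + rr + e = (1 + c)/m = (1 + 0.48) / 1.781201 ≈ 0.830900.
With c = 0.48 and rr = 0.2499, the ratio of excess reserves to deposits is 0.830900 − 0.48 − 0.2499 = 0.101.

10.1%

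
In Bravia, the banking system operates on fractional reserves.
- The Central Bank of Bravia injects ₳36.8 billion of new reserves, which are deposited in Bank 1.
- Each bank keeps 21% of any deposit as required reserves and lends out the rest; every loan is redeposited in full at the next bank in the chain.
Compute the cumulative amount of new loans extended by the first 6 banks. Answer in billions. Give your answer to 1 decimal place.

Bank i lends (1 − rr)^i of the original deposit: Bank 1 lends 36.8·0.7900 = 29.0720, Bank 2 lends 36.8·0.7900² ≈ 22.9669, and so on.
Summing a geometric series: total = 36.8·[0.7900·(1 − 0.7900^6) / (1 − 0.7900)] ≈ 104.7855 billion.

₳104.8 billion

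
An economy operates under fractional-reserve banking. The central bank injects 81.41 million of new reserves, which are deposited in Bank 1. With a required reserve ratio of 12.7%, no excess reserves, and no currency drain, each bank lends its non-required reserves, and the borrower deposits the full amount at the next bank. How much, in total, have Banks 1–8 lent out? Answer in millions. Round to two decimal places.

370.81 million

Bank i lends (1 − rr)^i of the original deposit: Bank 1 lends 81.41·0.8730 ≈ 71.0709, Bank 2 lends 81.41·0.8730² ≈ 62.0449, and so on.
Summing a geometric series: total = 81.41·[0.8730·(1 − 0.8730^8) / (1 − 0.8730)] ≈ 370.8135 million.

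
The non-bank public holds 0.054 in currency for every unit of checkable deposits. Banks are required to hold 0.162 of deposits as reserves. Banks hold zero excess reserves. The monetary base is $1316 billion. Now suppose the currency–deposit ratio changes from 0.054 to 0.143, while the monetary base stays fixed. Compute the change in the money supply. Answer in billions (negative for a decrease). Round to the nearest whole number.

-1490 billion

Initially m₁ = (1 + 0.054) / (0.162 + 0.054) ≈ 4.87963, so M₁ = 4.87963 × 1316 ≈ 6421.5931 billion.
After the change m₂ = (1 + 0.143) / (0.162 + 0.143) ≈ 3.74754, so M₂ = 3.74754 × 1316 ≈ 4931.7626 billion.
ΔM = M₂ − M₁ = 4931.7626 − 6421.5931 = -1489.8305 billion.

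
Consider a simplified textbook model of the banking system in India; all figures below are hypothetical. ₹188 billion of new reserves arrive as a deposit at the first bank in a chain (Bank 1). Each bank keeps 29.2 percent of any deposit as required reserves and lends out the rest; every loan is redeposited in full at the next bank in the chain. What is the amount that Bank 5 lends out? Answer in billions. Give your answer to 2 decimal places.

₹33.44 billion

Each bank lends a fraction (1 − rr) = 0.7080 of the deposit it receives, so Bank 5 receives 188·0.7080^4 and lends 188·0.7080^5 ≈ 33.4445 billion.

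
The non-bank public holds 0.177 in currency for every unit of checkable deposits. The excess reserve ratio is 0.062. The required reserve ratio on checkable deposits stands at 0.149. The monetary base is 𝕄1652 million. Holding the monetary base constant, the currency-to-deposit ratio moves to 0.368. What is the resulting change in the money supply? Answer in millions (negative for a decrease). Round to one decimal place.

-1108.2 million

Initially m₁ = (1 + 0.177) / (0.149 + 0.062 + 0.177) ≈ 3.033505, so M₁ = 3.033505 × 1652 ≈ 5011.3503 million.
After the change m₂ = (1 + 0.368) / (0.149 + 0.062 + 0.368) ≈ 2.362694, so M₂ = 2.362694 × 1652 ≈ 3903.1705 million.
ΔM = M₂ − M₁ = 3903.1705 − 5011.3503 = -1108.1798 million.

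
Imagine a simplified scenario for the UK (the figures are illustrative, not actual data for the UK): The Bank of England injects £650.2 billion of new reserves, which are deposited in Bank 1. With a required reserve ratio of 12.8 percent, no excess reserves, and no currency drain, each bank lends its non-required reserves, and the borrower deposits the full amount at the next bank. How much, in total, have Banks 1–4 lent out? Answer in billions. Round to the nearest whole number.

£1868 billion

Bank i lends (1 − rr)^i of the original deposit: Bank 1 lends 650.2·0.8720 = 566.9744, Bank 2 lends 650.2·0.8720² ≈ 494.4017, and so on.
Summing a geometric series: total = 650.2·[0.8720·(1 − 0.8720^4) / (1 − 0.8720)] ≈ 1868.4295 billion.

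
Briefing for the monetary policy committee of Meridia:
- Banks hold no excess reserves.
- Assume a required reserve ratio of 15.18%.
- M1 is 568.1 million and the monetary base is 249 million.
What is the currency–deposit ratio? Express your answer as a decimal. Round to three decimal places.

Using m = M/MB = 568.1/249 ≈ 2.281526. From m = (1 + c)/(c + rr + e), rearranging gives 1 + c = m·(c + rr + e), so c·(1 − m) = m·(rr + e) − 1.
Hence c = [m·(rr + e) − 1]/(1 − m) = [2.281526 × (0.1518 + 0) − 1] / (1 − 2.281526) ≈ 0.510067.

0.510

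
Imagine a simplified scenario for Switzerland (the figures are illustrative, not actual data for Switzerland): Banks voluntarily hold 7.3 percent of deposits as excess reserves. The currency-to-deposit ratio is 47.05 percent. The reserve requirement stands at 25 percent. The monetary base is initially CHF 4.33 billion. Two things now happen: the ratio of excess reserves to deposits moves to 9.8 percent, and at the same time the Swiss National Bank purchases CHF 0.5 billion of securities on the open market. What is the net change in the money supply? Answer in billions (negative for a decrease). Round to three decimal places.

Before: m₁ = (1 + 0.4705) / (0.25 + 0.073 + 0.4705) ≈ 1.85318, MB₁ = 4.33, so M₁ = 1.85318 × 4.33 ≈ 8.0243 billion.
After: m₂ = (1 + 0.4705) / (0.25 + 0.098 + 0.4705) ≈ 1.79658, MB₂ = 4.33 + 0.5 = 4.83, so M₂ = 1.79658 × 4.83 ≈ 8.6775 billion.
ΔM = M₂ − M₁ = 8.6775 − 8.0243 = 0.6532 billion.

CHF 0.653 billion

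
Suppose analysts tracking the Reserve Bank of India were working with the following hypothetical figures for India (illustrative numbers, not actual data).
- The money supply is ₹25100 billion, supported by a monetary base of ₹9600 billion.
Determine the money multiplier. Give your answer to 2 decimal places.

2.61

The money multiplier is m = M / MB = 25100 / 9600 ≈ 2.61458.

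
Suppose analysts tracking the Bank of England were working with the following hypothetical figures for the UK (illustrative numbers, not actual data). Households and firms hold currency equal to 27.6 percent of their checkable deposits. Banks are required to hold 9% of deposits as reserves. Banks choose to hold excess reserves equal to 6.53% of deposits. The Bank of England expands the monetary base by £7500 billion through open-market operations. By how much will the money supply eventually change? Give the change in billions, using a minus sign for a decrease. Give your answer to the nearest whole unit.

The money multiplier is m = (1 + c) / (rr + e + c) = (1 + 0.276) / (0.09 + 0.0653 + 0.276) ≈ 2.95850.
The purchase adds 7500 billion of base, so ΔM = m × ΔMB = 2.95850 × (+7500) = 22188.75 billion.

£22189 billion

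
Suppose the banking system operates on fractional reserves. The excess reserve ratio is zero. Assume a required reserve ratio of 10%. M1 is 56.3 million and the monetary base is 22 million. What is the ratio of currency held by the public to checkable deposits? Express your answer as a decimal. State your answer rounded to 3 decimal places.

0.477

Using m = M/MB = 56.3/22 ≈ 2.559091. From m = (1 + c)/(c + rr + e), rearranging gives 1 + c = m·(c + rr + e), so c·(1 − m) = m·(rr + e) − 1.
Hence c = [m·(rr + e) − 1]/(1 − m) = [2.559091 × (0.1 + 0) − 1] / (1 − 2.559091) ≈ 0.477259.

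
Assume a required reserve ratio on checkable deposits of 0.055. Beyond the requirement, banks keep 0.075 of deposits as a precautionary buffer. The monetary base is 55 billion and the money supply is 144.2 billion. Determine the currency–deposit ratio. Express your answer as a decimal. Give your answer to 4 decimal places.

Using m = M/MB = 144.2/55 ≈ 2.621818. From m = (1 + c)/(c + rr + e), rearranging gives 1 + c = m·(c + rr + e), so c·(1 − m) = m·(rr + e) − 1.
Hence c = [m·(rr + e) − 1]/(1 − m) = [2.621818 × (0.055 + 0.075) − 1] / (1 − 2.621818) ≈ 0.406435.

0.4064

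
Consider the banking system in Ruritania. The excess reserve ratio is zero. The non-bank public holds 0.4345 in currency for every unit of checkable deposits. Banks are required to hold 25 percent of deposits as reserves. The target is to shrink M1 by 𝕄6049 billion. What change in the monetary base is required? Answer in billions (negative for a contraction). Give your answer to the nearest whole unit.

The money multiplier is m = (1 + c) / (rr + c) = (1 + 0.4345) / (0.25 + 0.4345) ≈ 2.09569.
ΔMB = ΔM / m = (−6049) / 2.09569 ≈ -2886.4002 billion.

-2886 billion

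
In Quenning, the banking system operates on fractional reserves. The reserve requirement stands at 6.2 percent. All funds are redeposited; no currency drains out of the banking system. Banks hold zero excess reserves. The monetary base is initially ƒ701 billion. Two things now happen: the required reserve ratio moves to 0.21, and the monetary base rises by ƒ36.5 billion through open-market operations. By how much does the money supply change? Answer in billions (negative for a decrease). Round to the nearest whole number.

-7795 billion

Before: m₁ = 1 / (0.062) ≈ 16.1290, MB₁ = 701, so M₁ = 16.1290 × 701 = 11306.429 billion.
After: m₂ = 1 / (0.21) ≈ 4.7619, MB₂ = 701 + 36.5 = 737.5, so M₂ = 4.7619 × 737.5 ≈ 3511.9012 billion.
ΔM = M₂ − M₁ = 3511.9012 − 11306.429 = -7794.5278 billion.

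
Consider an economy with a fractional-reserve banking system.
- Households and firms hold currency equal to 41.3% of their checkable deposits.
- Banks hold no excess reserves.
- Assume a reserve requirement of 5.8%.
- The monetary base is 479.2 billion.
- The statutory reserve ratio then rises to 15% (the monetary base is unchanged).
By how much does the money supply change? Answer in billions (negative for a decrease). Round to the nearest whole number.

-235 billion

Initially m₁ = (1 + 0.413) / (0.058 + 0.413) = 3, so M₁ = 3 × 479.2 = 1437.6 billion.
After the change m₂ = (1 + 0.413) / (0.15 + 0.413) ≈ 2.5098, so M₂ = 2.5098 × 479.2 ≈ 1202.6962 billion.
ΔM = M₂ − M₁ = 1202.6962 − 1437.6 = -234.9038 billion.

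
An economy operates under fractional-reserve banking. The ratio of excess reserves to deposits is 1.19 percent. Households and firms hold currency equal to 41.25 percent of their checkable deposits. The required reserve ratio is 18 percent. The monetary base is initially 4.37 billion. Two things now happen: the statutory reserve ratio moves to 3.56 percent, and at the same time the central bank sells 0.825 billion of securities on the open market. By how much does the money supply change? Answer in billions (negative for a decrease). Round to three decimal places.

0.673 billion

Before: m₁ = (1 + 0.4125) / (0.18 + 0.0119 + 0.4125) ≈ 2.33703, MB₁ = 4.37, so M₁ = 2.33703 × 4.37 ≈ 10.2128 billion.
After: m₂ = (1 + 0.4125) / (0.0356 + 0.0119 + 0.4125) ≈ 3.07065, MB₂ = 4.37 − 0.825 = 3.545, so M₂ = 3.07065 × 3.545 ≈ 10.8855 billion.
ΔM = M₂ − M₁ = 10.8855 − 10.2128 = 0.6727 billion.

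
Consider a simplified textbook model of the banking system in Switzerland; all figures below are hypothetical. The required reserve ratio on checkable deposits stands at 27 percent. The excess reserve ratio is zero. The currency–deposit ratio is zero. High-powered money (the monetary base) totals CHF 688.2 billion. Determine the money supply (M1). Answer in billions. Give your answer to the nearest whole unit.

CHF 2549 billion

With no currency drain or excess reserves, the money multiplier is m = 1/rr = 1/0.27 ≈ 3.7037.
Money supply M = m × MB = 3.7037 × 688.2 ≈ 2548.8863 billion.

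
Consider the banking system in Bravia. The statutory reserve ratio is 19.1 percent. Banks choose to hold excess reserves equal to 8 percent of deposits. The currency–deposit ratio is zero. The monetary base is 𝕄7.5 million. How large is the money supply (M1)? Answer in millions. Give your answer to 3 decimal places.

The money multiplier is m = 1 / (rr + e) = 1 / (0.191 + 0.08) ≈ 3.69004.
So M = m × MB = 3.69004 × 7.5 = 27.6753 million.

𝕄27.675 million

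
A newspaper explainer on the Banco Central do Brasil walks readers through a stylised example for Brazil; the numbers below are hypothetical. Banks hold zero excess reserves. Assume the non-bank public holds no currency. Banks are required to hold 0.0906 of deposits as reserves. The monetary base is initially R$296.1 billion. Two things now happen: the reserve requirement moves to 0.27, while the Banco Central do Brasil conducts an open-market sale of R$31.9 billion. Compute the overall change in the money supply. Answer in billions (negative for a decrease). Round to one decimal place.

-2289.7 billion

Before: m₁ = 1 / (0.0906) ≈ 11.03753, MB₁ = 296.1, so M₁ = 11.03753 × 296.1 ≈ 3268.2126 billion.
After: m₂ = 1 / (0.27) ≈ 3.70370, MB₂ = 296.1 − 31.9 = 264.2, so M₂ = 3.70370 × 264.2 ≈ 978.5175 billion.
ΔM = M₂ − M₁ = 978.5175 − 3268.2126 = -2289.6951 billion.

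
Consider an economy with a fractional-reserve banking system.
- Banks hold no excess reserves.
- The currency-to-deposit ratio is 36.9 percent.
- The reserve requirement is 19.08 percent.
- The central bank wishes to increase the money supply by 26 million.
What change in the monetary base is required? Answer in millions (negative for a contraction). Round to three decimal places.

The money multiplier is m = (1 + c) / (rr + c) = (1 + 0.369) / (0.1908 + 0.369) ≈ 2.445516.
ΔMB = ΔM / m = (+26) / 2.445516 ≈ 10.6317 million.

10.632 million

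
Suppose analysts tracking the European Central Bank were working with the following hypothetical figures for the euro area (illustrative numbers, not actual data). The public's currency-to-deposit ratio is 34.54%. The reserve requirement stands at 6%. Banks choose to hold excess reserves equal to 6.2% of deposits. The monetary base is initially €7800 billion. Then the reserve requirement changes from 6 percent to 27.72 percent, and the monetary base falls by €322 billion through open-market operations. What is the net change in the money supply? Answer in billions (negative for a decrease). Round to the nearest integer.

Before: m₁ = (1 + 0.3454) / (0.06 + 0.062 + 0.3454) ≈ 2.87848, MB₁ = 7800, so M₁ = 2.87848 × 7800 = 22452.144 billion.
After: m₂ = (1 + 0.3454) / (0.2772 + 0.062 + 0.3454) ≈ 1.96524, MB₂ = 7800 − 322 = 7478, so M₂ = 1.96524 × 7478 ≈ 14696.0647 billion.
ΔM = M₂ − M₁ = 14696.0647 − 22452.144 = -7756.0793 billion.

-7756 billion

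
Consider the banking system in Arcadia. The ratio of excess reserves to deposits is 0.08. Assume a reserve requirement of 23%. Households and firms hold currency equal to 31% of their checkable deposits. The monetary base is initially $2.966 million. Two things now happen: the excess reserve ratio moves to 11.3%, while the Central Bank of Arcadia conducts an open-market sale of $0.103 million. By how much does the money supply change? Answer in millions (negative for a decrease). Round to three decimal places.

Before: m₁ = (1 + 0.31) / (0.23 + 0.08 + 0.31) ≈ 2.11290, MB₁ = 2.966, so M₁ = 2.11290 × 2.966 ≈ 6.2669 million.
After: m₂ = (1 + 0.31) / (0.23 + 0.113 + 0.31) ≈ 2.00613, MB₂ = 2.966 − 0.103 = 2.863, so M₂ = 2.00613 × 2.863 ≈ 5.7436 million.
ΔM = M₂ − M₁ = 5.7436 − 6.2669 = -0.5233 million.

-0.523 million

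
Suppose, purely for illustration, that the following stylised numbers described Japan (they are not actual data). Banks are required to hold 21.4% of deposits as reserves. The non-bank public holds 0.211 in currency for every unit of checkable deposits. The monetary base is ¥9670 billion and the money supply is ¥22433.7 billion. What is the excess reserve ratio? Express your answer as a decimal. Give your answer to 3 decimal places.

0.097

Using m = M/MB = 22433.7/9670 ≈ 2.319928. Since m = (1 + c)/(c + rr + e), the denominator satisfies c + rr + e = (1 + c)/m = (1 + 0.211) / 2.319928 ≈ 0.521999.
With c = 0.211 and rr = 0.214, the excess reserve ratio is 0.521999 − 0.211 − 0.214 = 0.096999.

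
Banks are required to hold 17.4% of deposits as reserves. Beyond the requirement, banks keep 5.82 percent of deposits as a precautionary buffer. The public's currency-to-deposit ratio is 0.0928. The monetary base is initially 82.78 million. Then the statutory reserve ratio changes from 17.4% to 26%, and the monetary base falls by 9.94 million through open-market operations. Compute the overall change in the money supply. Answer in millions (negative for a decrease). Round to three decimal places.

-84.672 million

Before: m₁ = (1 + 0.0928) / (0.174 + 0.0582 + 0.0928) ≈ 3.362462, MB₁ = 82.78, so M₁ = 3.362462 × 82.78 ≈ 278.3446 million.
After: m₂ = (1 + 0.0928) / (0.26 + 0.0582 + 0.0928) ≈ 2.658881, MB₂ = 82.78 − 9.94 = 72.84, so M₂ = 2.658881 × 72.84 ≈ 193.6729 million.
ΔM = M₂ − M₁ = 193.6729 − 278.3446 = -84.6717 million.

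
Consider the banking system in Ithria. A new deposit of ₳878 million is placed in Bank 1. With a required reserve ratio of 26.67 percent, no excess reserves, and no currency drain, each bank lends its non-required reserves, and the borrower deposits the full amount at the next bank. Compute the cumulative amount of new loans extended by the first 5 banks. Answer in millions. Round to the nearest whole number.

Bank i lends (1 − rr)^i of the original deposit: Bank 1 lends 878·0.7333 = 643.8374, Bank 2 lends 878·0.7333² ≈ 472.1260, and so on.
Summing a geometric series: total = 878·[0.7333·(1 − 0.7333^5) / (1 − 0.7333)] ≈ 1902.2162 million.

₳1902 million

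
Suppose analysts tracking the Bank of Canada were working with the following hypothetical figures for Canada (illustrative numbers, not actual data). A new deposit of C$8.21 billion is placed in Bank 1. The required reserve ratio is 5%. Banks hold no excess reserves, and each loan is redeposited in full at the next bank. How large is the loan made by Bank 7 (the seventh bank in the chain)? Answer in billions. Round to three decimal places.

Each bank lends a fraction (1 − rr) = 0.9500 of the deposit it receives, so Bank 7 receives 8.21·0.9500^6 and lends 8.21·0.9500^7 ≈ 5.7333 billion.

C$5.733 billion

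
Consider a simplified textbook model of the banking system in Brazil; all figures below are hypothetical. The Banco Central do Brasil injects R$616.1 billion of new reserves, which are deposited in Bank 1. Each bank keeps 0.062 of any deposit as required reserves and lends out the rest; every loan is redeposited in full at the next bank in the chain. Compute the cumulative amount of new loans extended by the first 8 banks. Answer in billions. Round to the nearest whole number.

Bank i lends (1 − rr)^i of the original deposit: Bank 1 lends 616.1·0.9380 = 577.9018, Bank 2 lends 616.1·0.9380² ≈ 542.0719, and so on.
Summing a geometric series: total = 616.1·[0.9380·(1 − 0.9380^8) / (1 − 0.9380)] ≈ 3735.2009 billion.

R$3735 billion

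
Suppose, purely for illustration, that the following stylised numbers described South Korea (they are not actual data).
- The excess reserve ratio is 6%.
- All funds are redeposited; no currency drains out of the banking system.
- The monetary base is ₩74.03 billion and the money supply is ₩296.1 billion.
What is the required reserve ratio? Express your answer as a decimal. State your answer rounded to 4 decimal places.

Using m = M/MB = 296.1/74.03 ≈ 3.999730. Since m = (1 + c)/(c + rr + e), the denominator satisfies c + rr + e = (1 + c)/m = (1 + 0) / 3.999730 ≈ 0.250017.
With c = 0 and e = 0.06, the required reserve ratio is 0.250017 − 0 − 0.06 = 0.190017.

0.1900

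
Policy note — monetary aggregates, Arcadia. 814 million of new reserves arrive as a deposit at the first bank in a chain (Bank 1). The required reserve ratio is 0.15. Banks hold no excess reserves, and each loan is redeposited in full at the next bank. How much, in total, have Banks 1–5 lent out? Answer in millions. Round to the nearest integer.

Bank i lends (1 − rr)^i of the original deposit: Bank 1 lends 814·0.8500 = 691.9000, Bank 2 lends 814·0.8500² = 588.1150, and so on.
Summing a geometric series: total = 814·[0.8500·(1 − 0.8500^5) / (1 − 0.8500)] ≈ 2566.0020 million.

2566 million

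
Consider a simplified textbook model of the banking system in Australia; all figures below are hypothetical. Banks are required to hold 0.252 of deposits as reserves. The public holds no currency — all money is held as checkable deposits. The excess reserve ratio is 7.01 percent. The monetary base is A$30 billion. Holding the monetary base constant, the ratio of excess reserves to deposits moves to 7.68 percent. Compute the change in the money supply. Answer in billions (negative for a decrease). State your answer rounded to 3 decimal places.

Initially m₁ = 1 / (0.252 + 0.0701) ≈ 3.104626, so M₁ = 3.104626 × 30 ≈ 93.1388 billion.
After the change m₂ = 1 / (0.252 + 0.0768) ≈ 3.041363, so M₂ = 3.041363 × 30 ≈ 91.2409 billion.
ΔM = M₂ − M₁ = 91.2409 − 93.1388 = -1.8979 billion.

-1.898 billion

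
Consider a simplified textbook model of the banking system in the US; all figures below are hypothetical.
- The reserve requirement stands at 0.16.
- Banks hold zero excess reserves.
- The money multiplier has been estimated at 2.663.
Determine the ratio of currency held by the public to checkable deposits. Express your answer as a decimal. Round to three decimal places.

Using m = 2.663. From m = (1 + c)/(c + rr + e), rearranging gives 1 + c = m·(c + rr + e), so c·(1 − m) = m·(rr + e) − 1.
Hence c = [m·(rr + e) − 1]/(1 − m) = [2.663 × (0.16 + 0) − 1] / (1 − 2.663) ≈ 0.345111.

0.345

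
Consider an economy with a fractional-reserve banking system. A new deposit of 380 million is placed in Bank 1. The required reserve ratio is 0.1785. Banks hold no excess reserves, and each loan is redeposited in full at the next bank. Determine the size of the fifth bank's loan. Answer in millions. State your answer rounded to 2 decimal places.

142.17 million

Each bank lends a fraction (1 − rr) = 0.8215 of the deposit it receives, so Bank 5 receives 380·0.8215^4 and lends 380·0.8215^5 ≈ 142.1744 million.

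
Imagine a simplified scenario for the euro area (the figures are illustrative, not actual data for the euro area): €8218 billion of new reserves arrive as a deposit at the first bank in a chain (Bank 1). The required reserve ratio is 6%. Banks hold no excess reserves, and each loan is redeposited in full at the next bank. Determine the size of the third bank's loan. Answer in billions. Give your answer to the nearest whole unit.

€6826 billion

Each bank lends a fraction (1 − rr) = 0.9400 of the deposit it receives, so Bank 3 receives 8218·0.9400^2 and lends 8218·0.9400^3 ≈ 6825.7393 billion.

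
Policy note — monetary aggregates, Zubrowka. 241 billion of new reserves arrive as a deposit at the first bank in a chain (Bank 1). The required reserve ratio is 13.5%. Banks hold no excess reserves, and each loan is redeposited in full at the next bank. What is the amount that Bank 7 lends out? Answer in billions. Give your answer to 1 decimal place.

Each bank lends a fraction (1 − rr) = 0.8650 of the deposit it receives, so Bank 7 receives 241·0.8650^6 and lends 241·0.8650^7 ≈ 87.3232 billion.

87.3 billion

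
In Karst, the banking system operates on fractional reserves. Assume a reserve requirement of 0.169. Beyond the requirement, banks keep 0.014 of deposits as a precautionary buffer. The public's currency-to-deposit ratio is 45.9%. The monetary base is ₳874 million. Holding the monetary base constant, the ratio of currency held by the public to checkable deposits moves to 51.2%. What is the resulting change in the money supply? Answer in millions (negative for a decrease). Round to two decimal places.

-84.82 million

Initially m₁ = (1 + 0.459) / (0.169 + 0.014 + 0.459) ≈ 2.272586, so M₁ = 2.272586 × 874 ≈ 1986.2402 million.
After the change m₂ = (1 + 0.512) / (0.169 + 0.014 + 0.512) ≈ 2.175540, so M₂ = 2.175540 × 874 ≈ 1901.422 million.
ΔM = M₂ − M₁ = 1901.422 − 1986.2402 = -84.8182 million.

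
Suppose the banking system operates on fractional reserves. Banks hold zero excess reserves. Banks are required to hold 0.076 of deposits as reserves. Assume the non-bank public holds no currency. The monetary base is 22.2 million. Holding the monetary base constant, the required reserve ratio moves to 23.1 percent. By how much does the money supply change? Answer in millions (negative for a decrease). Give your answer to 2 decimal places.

Initially m₁ = 1 / (0.076) ≈ 13.15789, so M₁ = 13.15789 × 22.2 ≈ 292.1052 million.
After the change m₂ = 1 / (0.231) ≈ 4.32900, so M₂ = 4.32900 × 22.2 = 96.1038 million.
ΔM = M₂ − M₁ = 96.1038 − 292.1052 = -196.0014 million.

-196.00 million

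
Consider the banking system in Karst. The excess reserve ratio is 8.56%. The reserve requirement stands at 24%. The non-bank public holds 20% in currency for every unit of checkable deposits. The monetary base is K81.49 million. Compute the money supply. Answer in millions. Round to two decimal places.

K186.05 million

The money multiplier is m = (1 + c) / (rr + e + c) = (1 + 0.2) / (0.24 + 0.0856 + 0.2) ≈ 2.28311.
So M = m × MB = 2.28311 × 81.49 ≈ 186.0506 million.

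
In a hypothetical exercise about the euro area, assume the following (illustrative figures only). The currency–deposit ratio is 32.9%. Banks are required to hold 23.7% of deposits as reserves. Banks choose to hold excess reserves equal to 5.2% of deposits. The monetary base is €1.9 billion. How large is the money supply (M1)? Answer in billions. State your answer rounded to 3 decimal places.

The money multiplier is m = (1 + c) / (rr + e + c) = (1 + 0.329) / (0.237 + 0.052 + 0.329) ≈ 2.15049.
So M = m × MB = 2.15049 × 1.9 ≈ 4.0859 billion.

€4.086 billion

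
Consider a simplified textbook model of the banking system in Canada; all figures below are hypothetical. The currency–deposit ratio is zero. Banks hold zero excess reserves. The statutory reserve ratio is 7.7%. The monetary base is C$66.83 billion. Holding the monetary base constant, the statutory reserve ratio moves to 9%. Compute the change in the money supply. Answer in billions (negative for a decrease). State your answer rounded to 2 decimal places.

-125.37 billion

Initially m₁ = 1 / (0.077) ≈ 12.98701, so M₁ = 12.98701 × 66.83 ≈ 867.9219 billion.
After the change m₂ = 1 / (0.09) ≈ 11.11111, so M₂ = 11.11111 × 66.83 ≈ 742.5555 billion.
ΔM = M₂ − M₁ = 742.5555 − 867.9219 = -125.3664 billion.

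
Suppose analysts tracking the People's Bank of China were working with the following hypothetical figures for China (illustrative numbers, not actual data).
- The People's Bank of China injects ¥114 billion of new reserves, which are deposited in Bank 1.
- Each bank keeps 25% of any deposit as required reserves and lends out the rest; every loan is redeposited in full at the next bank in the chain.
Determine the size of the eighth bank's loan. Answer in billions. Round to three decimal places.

Each bank lends a fraction (1 − rr) = 0.7500 of the deposit it receives, so Bank 8 receives 114·0.7500^7 and lends 114·0.7500^8 ≈ 11.4129 billion.

¥11.413 billion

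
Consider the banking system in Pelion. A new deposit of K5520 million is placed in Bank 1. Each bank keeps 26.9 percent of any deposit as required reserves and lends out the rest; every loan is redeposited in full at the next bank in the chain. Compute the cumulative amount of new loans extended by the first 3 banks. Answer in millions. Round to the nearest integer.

K9141 million

Bank i lends (1 − rr)^i of the original deposit: Bank 1 lends 5520·0.7310 = 4035.1200, Bank 2 lends 5520·0.7310² ≈ 2949.6727, and so on.
Summing a geometric series: total = 5520·[0.7310·(1 − 0.7310^3) / (1 − 0.7310)] ≈ 9141.0035 million.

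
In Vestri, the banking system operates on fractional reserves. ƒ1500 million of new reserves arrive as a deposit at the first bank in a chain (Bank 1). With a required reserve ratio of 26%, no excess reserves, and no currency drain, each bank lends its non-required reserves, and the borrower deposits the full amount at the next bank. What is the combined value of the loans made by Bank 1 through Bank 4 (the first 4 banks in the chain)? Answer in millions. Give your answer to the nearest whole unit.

ƒ2989 million

Bank i lends (1 − rr)^i of the original deposit: Bank 1 lends 1500·0.7400 = 1110.0000, Bank 2 lends 1500·0.7400² = 821.4000, and so on.
Summing a geometric series: total = 1500·[0.7400·(1 − 0.7400^4) / (1 − 0.7400)] ≈ 2989.0346 million.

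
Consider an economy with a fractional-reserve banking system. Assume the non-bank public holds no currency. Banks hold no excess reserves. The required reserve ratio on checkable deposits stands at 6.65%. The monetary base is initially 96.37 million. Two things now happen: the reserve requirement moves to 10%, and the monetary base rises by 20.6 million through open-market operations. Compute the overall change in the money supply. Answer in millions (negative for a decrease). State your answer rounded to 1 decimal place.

-279.5 million

Before: m₁ = 1 / (0.0665) ≈ 15.03759, MB₁ = 96.37, so M₁ = 15.03759 × 96.37 ≈ 1449.1725 million.
After: m₂ = 1 / (0.1) = 10, MB₂ = 96.37 + 20.6 = 116.97, so M₂ = 10 × 116.97 = 1169.7 million.
ΔM = M₂ − M₁ = 1169.7 − 1449.1725 = -279.4725 million.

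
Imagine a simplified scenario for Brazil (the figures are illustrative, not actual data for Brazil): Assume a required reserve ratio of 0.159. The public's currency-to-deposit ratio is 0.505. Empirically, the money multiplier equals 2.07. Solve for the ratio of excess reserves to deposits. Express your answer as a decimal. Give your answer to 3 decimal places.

Using m = 2.07. Since m = (1 + c)/(c + rr + e), the denominator satisfies c + rr + e = (1 + c)/m = (1 + 0.505) / 2.07 ≈ 0.727053.
With c = 0.505 and rr = 0.159, the ratio of excess reserves to deposits is 0.727053 − 0.505 − 0.159 = 0.063053.

0.063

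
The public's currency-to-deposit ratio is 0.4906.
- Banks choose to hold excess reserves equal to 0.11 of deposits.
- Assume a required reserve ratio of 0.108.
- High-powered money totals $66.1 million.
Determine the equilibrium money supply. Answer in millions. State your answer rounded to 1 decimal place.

$139.0 million

The money multiplier is m = (1 + c) / (rr + e + c) = (1 + 0.4906) / (0.108 + 0.11 + 0.4906) ≈ 2.1036.
So M = m × MB = 2.1036 × 66.1 ≈ 139.048 million.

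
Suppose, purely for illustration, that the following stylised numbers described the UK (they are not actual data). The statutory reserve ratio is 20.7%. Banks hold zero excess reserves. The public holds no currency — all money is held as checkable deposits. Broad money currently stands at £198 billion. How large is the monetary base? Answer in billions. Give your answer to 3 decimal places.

£40.986 billion

With no currency drain and no excess reserves, the money multiplier is m = 1/rr = 1/0.207 ≈ 4.8309179.
The monetary base is MB = M / m = 198 / 4.8309179 ≈ 40.986 billion.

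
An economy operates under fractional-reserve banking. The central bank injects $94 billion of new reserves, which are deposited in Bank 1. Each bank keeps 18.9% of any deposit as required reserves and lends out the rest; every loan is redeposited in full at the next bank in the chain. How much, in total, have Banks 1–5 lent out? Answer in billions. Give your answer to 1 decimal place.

$261.8 billion

Bank i lends (1 − rr)^i of the original deposit: Bank 1 lends 94·0.8110 = 76.2340, Bank 2 lends 94·0.8110² ≈ 61.8258, and so on.
Summing a geometric series: total = 94·[0.8110·(1 − 0.8110^5) / (1 − 0.8110)] ≈ 261.8432 billion.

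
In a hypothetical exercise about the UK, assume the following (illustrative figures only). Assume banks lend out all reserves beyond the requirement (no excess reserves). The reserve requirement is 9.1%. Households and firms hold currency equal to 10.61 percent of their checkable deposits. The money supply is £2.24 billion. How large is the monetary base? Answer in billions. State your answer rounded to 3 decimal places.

The money multiplier is m = (1 + c) / (rr + c) = (1 + 0.1061) / (0.091 + 0.1061) ≈ 5.61187.
MB = M / m = 2.24 / 5.61187 ≈ 0.3992 billion.

£0.399 billion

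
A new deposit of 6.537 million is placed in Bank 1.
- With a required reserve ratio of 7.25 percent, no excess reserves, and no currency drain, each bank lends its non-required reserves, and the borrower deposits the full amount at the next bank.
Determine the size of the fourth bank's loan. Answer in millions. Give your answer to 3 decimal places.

Each bank lends a fraction (1 − rr) = 0.9275 of the deposit it receives, so Bank 4 receives 6.537·0.9275^3 and lends 6.537·0.9275^4 ≈ 4.8376 million.

4.838 million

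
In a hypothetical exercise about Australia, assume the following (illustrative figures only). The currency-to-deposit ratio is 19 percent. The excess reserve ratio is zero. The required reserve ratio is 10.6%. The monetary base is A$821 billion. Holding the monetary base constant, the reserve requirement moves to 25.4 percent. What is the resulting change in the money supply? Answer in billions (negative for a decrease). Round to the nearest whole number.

Initially m₁ = (1 + 0.19) / (0.106 + 0.19) ≈ 4.0203, so M₁ = 4.0203 × 821 = 3300.6663 billion.
After the change m₂ = (1 + 0.19) / (0.254 + 0.19) ≈ 2.6802, so M₂ = 2.6802 × 821 = 2200.4442 billion.
ΔM = M₂ − M₁ = 2200.4442 − 3300.6663 = -1100.2221 billion.

-1100 billion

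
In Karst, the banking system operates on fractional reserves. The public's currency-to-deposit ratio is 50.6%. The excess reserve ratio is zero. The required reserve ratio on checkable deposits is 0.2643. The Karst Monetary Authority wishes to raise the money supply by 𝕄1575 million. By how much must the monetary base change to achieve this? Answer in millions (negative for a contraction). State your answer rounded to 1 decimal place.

The money multiplier is m = (1 + c) / (rr + c) = (1 + 0.506) / (0.2643 + 0.506) ≈ 1.955082.
ΔMB = ΔM / m = (+1575) / 1.955082 ≈ 805.5928 million.

𝕄805.6 million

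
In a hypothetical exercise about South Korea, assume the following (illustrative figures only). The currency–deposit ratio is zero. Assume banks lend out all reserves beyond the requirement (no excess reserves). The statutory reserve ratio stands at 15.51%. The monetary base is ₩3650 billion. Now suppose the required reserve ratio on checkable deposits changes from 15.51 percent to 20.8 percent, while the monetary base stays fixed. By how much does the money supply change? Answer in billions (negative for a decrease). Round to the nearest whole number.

Initially m₁ = 1 / (0.1551) ≈ 6.44745, so M₁ = 6.44745 × 3650 = 23533.1925 billion.
After the change m₂ = 1 / (0.208) ≈ 4.80769, so M₂ = 4.80769 × 3650 = 17548.0685 billion.
ΔM = M₂ − M₁ = 17548.0685 − 23533.1925 = -5985.124 billion.

-5985 billion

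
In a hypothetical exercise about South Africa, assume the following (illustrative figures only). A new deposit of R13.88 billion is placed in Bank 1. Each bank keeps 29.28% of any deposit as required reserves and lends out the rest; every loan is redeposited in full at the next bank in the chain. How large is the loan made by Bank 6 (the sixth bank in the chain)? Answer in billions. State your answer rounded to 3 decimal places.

Each bank lends a fraction (1 − rr) = 0.7072 of the deposit it receives, so Bank 6 receives 13.88·0.7072^5 and lends 13.88·0.7072^6 ≈ 1.7364 billion.

R1.736 billion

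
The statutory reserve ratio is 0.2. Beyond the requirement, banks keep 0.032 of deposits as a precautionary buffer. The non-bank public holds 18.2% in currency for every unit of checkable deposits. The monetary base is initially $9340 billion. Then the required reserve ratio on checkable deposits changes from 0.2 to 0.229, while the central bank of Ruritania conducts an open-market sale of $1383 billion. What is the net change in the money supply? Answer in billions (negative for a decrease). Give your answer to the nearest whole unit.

-5436 billion

Before: m₁ = (1 + 0.182) / (0.2 + 0.032 + 0.182) ≈ 2.85507, MB₁ = 9340, so M₁ = 2.85507 × 9340 = 26666.3538 billion.
After: m₂ = (1 + 0.182) / (0.229 + 0.032 + 0.182) ≈ 2.66817, MB₂ = 9340 − 1383 = 7957, so M₂ = 2.66817 × 7957 ≈ 21230.6287 billion.
ΔM = M₂ − M₁ = 21230.6287 − 26666.3538 = -5435.7251 billion.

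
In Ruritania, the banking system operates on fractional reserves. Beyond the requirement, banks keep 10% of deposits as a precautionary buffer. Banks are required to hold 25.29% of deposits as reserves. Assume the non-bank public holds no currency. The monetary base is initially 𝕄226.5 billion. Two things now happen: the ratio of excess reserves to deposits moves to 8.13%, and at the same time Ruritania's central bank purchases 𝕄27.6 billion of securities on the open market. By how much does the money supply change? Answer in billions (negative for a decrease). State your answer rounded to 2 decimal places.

𝕄118.50 billion

Before: m₁ = 1 / (0.2529 + 0.1) ≈ 2.833664, MB₁ = 226.5, so M₁ = 2.833664 × 226.5 ≈ 641.8249 billion.
After: m₂ = 1 / (0.2529 + 0.0813) ≈ 2.992220, MB₂ = 226.5 + 27.6 = 254.1, so M₂ = 2.992220 × 254.1 ≈ 760.3231 billion.
ΔM = M₂ − M₁ = 760.3231 − 641.8249 = 118.4982 billion.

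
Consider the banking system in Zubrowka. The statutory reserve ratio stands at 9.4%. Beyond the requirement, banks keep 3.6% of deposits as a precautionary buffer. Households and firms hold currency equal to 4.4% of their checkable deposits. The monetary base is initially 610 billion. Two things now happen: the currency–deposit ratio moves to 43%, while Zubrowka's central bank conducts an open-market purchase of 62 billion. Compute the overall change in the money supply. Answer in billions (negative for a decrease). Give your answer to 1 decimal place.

Before: m₁ = (1 + 0.044) / (0.094 + 0.036 + 0.044) = 6, MB₁ = 610, so M₁ = 6 × 610 = 3660 billion.
After: m₂ = (1 + 0.43) / (0.094 + 0.036 + 0.43) ≈ 2.55357, MB₂ = 610 + 62 = 672, so M₂ = 2.55357 × 672 ≈ 1715.999 billion.
ΔM = M₂ − M₁ = 1715.999 − 3660 = -1944.001 billion.

-1944.0 billion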